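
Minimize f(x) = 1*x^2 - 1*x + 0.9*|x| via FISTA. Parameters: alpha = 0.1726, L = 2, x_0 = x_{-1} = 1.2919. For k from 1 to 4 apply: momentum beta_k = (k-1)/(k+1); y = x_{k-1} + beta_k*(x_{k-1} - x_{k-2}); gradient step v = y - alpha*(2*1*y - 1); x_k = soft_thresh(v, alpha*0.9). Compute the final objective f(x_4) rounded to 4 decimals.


FISTA on f(x) = 1*x^2 - 1*x + 0.9*|x|
L = 2, alpha = 0.1726
Iteration 1: beta = 0.0, y = 1.2919 + 0.0*(1.2919 - 1.2919) = 1.2919
  grad(y) = 1.5838, v = y - alpha*grad = 1.0185
  prox(v) = soft_thresh(1.0185, 0.1553) = 0.8632
Iteration 2: beta = 0.3333, y = 0.8632 + 0.3333*(0.8632 - 1.2919) = 0.7203
  grad(y) = 0.4406, v = y - alpha*grad = 0.6442
  prox(v) = soft_thresh(0.6442, 0.1553) = 0.4889
Iteration 3: beta = 0.5, y = 0.4889 + 0.5*(0.4889 - 0.8632) = 0.3018
  grad(y) = -0.3965, v = y - alpha*grad = 0.3702
  prox(v) = soft_thresh(0.3702, 0.1553) = 0.2149
Iteration 4: beta = 0.6, y = 0.2149 + 0.6*(0.2149 - 0.4889) = 0.0504
  grad(y) = -0.8992, v = y - alpha*grad = 0.2056
  prox(v) = soft_thresh(0.2056, 0.1553) = 0.0503
f(x_4) = 1*0.0503^2 - 1*0.0503 + 0.9*|0.0503| = -0.0025


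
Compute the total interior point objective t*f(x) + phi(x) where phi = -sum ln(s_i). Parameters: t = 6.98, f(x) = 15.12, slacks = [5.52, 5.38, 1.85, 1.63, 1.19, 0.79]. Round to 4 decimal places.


Step 1: Compute log-barrier.
ln values: [1.7084, 1.6827, 0.6152, 0.4886, 0.174, -0.2357]
phi = -(1.7084 + 1.6827 + 0.6152 + 0.4886 + 0.174 - 0.2357) = -4.4331
Step 2: Compute augmented objective.
t*f(x) = 6.98*15.12 = 105.5376
Total = 105.5376 - 4.4331 = 101.1045


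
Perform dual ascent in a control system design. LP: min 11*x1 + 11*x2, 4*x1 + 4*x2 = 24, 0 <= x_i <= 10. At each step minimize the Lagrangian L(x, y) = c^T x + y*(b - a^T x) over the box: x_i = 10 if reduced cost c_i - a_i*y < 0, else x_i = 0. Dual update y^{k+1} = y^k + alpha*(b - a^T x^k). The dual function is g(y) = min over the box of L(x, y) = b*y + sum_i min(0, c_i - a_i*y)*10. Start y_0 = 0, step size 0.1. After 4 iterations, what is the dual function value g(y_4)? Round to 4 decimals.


Dual ascent for LP: min 11*x1 + 11*x2, 4*x1 + 4*x2 = 24, 0 <= x_i <= 10
Step 1: y^k = 0.0, reduced costs: (11.0, 11.0)
  x^k = (0.0, 0.0), subgradient = b - a^T x = 24.0
  y^{k+1} = 0.0 + 0.1*24.0 = 2.4
Step 2: y^k = 2.4, reduced costs: (1.4, 1.4)
  x^k = (0.0, 0.0), subgradient = b - a^T x = 24.0
  y^{k+1} = 2.4 + 0.1*24.0 = 4.8
Step 3: y^k = 4.8, reduced costs: (-8.2, -8.2)
  x^k = (10.0, 10.0), subgradient = b - a^T x = -56.0
  y^{k+1} = 4.8 + 0.1*-56.0 = -0.8
Step 4: y^k = -0.8, reduced costs: (14.2, 14.2)
  x^k = (0.0, 0.0), subgradient = b - a^T x = 24.0
  y^{k+1} = -0.8 + 0.1*24.0 = 1.6
Dual objective at y_4 = 1.6: reduced costs (4.6, 4.6), box minimizer x = (0.0, 0.0)
g(y_4) = b*y + (c1 - a1*y)*x1 + (c2 - a2*y)*x2 = 24*1.6 + 4.6*0.0 + 4.6*0.0 = 38.4 + 0.0 + 0.0 = 38.4


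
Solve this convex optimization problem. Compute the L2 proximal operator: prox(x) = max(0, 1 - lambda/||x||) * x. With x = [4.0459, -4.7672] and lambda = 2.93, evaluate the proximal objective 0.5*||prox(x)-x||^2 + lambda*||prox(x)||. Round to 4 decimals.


Step 1: Compute ||x||.
||x|| = 6.2526
Step 2: Compute scaling factor.
scale = max(0, 1 - 2.93/6.2526) = 0.5314
Step 3: prox(x) = [2.15, -2.5333]
||prox(x)|| = 3.3226
Step 4: Proximal objective.
0.5*||prox-x||^2 = 4.2925
lambda*||prox|| = 9.7352
Total = 14.0278


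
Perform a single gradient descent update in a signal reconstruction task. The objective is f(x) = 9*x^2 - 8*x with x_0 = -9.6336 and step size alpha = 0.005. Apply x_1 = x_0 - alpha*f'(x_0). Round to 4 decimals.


We compute the gradient at x_0 and apply the update.
f'(x) = 18*x - 8
f'(-9.6336) = 18*-9.6336 - 8 = -181.4048
x_1 = -9.6336 - 0.005*-181.4048 = -8.7266


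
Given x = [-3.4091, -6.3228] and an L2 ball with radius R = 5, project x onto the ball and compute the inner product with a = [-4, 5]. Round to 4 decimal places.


Step 1: Compute ||x|| (intermediates to 6 decimals).
||x|| = sqrt((-3.4091)^2 + (-6.3228)^2) = 7.183297
Step 2: Project.
Since ||x|| > R, scale = R/||x|| = 5/7.183297 = 0.696059, proj(x) = scale * x
proj(x) = [-2.372935, -4.401042]
Step 3: Dot product.
a^T * proj(x) = -4*(-2.372935) + 5*(-4.401042) = -12.5135


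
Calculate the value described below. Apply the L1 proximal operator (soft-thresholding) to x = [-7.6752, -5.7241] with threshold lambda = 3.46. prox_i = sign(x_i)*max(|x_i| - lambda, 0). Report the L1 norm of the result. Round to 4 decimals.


Soft-thresholding with lambda = 3.46:
prox(-7.6752) = sign(-7.6752)*max(|-7.6752| - 3.46, 0) = -4.2152
prox(-5.7241) = sign(-5.7241)*max(|-5.7241| - 3.46, 0) = -2.2641
prox(x) = [-4.2152, -2.2641]
||prox(x)||_1 = 4.2152 + 2.2641 = 6.4793


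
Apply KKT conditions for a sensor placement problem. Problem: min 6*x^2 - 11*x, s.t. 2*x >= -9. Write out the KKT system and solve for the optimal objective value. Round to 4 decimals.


Step 1: Try lambda = 0 (constraint inactive).
Stationarity: 2*6*x - 11 = 0
x* = 11/(2*6) = 11/12 = 0.9167 (rounded; the exact value 11/12 is used below)
Check constraint: 2*0.9167 = 1.8334 >= -9 -- satisfied.
Step 2: Compute optimal value.
f(x*) = 6*(11/12)^2 - 11*(11/12) = -5.0417


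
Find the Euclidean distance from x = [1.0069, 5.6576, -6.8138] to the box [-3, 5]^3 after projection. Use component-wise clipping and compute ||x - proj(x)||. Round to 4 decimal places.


Project each component onto [-3, 5].
clip(1.0069) = 1.0069, clip(5.6576) = 5.0, clip(-6.8138) = -3.0
Projection = [1.0069, 5.0, -3.0]
Squared diffs: [0.0, 0.4324, 14.5451]
Distance = sqrt(14.9775) = 3.8701


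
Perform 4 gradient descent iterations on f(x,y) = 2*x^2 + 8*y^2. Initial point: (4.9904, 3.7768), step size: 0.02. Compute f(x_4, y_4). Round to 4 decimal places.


Gradient descent on f(x,y) = 2*x^2 + 8*y^2.
Starting point: (4.9904, 3.7768), alpha = 0.02
Step 1: grad_x = 2*2*4.9904 = 19.9616, grad_y = 2*8*3.7768 = 60.4288
  x_1 = 4.9904 - 0.02*19.9616 = 4.5912
  y_1 = 3.7768 - 0.02*60.4288 = 2.5682
Step 2: grad_x = 2*2*4.5912 = 18.3647, grad_y = 2*8*2.5682 = 41.0916
  x_2 = 4.5912 - 0.02*18.3647 = 4.2239
  y_2 = 2.5682 - 0.02*41.0916 = 1.7464
Step 3: grad_x = 2*2*4.2239 = 16.8955, grad_y = 2*8*1.7464 = 27.9423
  x_3 = 4.2239 - 0.02*16.8955 = 3.886
  y_3 = 1.7464 - 0.02*27.9423 = 1.1875
Step 4: grad_x = 2*2*3.886 = 15.5439, grad_y = 2*8*1.1875 = 19.0007
  x_4 = 3.886 - 0.02*15.5439 = 3.5751
  y_4 = 1.1875 - 0.02*19.0007 = 0.8075
f(3.5751, 0.8075) = 2*3.5751^2 + 8*0.8075^2 = 30.7794


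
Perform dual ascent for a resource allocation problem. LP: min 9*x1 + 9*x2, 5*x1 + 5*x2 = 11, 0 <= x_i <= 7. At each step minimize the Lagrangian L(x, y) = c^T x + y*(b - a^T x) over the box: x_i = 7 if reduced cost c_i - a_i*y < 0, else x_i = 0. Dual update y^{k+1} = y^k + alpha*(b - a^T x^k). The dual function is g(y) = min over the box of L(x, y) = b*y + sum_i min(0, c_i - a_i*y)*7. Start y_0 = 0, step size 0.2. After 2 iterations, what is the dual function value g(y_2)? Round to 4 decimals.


Dual ascent for LP: min 9*x1 + 9*x2, 5*x1 + 5*x2 = 11, 0 <= x_i <= 7
Step 1: y^k = 0.0, reduced costs: (9.0, 9.0)
  x^k = (0.0, 0.0), subgradient = b - a^T x = 11.0
  y^{k+1} = 0.0 + 0.2*11.0 = 2.2
Step 2: y^k = 2.2, reduced costs: (-2.0, -2.0)
  x^k = (7.0, 7.0), subgradient = b - a^T x = -59.0
  y^{k+1} = 2.2 + 0.2*-59.0 = -9.6
Dual objective at y_2 = -9.6: reduced costs (57.0, 57.0), box minimizer x = (0.0, 0.0)
g(y_2) = b*y + (c1 - a1*y)*x1 + (c2 - a2*y)*x2 = 11*(-9.6) + 57.0*0.0 + 57.0*0.0 = -105.6 + 0.0 + 0.0 = -105.6


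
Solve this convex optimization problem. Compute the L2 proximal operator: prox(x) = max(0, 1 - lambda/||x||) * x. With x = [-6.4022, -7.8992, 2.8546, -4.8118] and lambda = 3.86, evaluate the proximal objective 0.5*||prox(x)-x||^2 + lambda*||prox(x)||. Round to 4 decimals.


Step 1: Compute ||x||.
||x|| = 11.6055
Step 2: Compute scaling factor.
scale = max(0, 1 - 3.86/11.6055) = 0.6674
Step 3: prox(x) = [-4.2728, -5.2719, 1.9052, -3.2114]
||prox(x)|| = 7.7455
Step 4: Proximal objective.
0.5*||prox-x||^2 = 7.4498
lambda*||prox|| = 29.8976
Total = 37.3474


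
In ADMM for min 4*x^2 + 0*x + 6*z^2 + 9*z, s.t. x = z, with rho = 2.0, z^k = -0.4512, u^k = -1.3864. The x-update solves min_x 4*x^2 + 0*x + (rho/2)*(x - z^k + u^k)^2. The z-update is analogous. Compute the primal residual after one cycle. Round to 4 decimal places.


ADMM iteration with rho = 2.0, z^k = -0.4512, u^k = -1.3864
Step 1: x-update.
Minimize 4*x^2 + 0*x + (2.0/2)*(x + 0.4512 - 1.3864)^2
FOC: (2*4 + 2.0)*x = 0 + 2.0*(-0.4512 + 1.3864)
x^{k+1} = 0.187
Step 2: z-update.
Minimize 6*z^2 + 9*z + (2.0/2)*(0.187 - z - 1.3864)^2
FOC: (2*6 + 2.0)*z = -9 + 2.0*(0.187 - 1.3864)
z^{k+1} = -0.8142
Step 3: u-update.
u^{k+1} = -1.3864 + 0.187 + 0.8142 = -0.3852
Step 4: Primal residual = |0.187 + 0.8142| = 1.0012


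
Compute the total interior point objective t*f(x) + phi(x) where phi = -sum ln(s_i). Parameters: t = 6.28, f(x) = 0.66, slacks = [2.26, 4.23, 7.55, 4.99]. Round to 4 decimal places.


Step 1: Compute log-barrier.
ln values: [0.8154, 1.4422, 2.0215, 1.6074]
phi = -(0.8154 + 1.4422 + 2.0215 + 1.6074) = -5.8866
Step 2: Compute augmented objective.
t*f(x) = 6.28*0.66 = 4.1448
Total = 4.1448 - 5.8866 = -1.7418


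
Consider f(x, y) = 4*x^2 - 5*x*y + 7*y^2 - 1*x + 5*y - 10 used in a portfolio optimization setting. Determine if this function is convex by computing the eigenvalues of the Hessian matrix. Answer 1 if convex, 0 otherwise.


The Hessian of f(x,y) = 4*x^2 - 5*x*y + 7*y^2 - 1*x + 5*y - 10 is:
H = [[8, -5], [-5, 14]]
Trace = 8 + 14 = 22
Determinant = 8*14 - (-5)^2 = 87
Discriminant = (22)^2 - 4*87 = 136.0
Eigenvalues: lambda_1 = 5.169, lambda_2 = 16.831
The function is convex.

1


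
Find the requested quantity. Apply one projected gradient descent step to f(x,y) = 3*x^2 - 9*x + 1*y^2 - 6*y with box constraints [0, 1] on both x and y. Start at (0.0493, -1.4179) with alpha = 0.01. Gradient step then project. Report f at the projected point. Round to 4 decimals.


Step 1: Compute gradient at (0.0493, -1.4179).
grad_x = 2*3*0.0493 - 9 = -8.7042
grad_y = 2*1*-1.4179 - 6 = -8.8358
Step 2: Gradient step.
x_raw = 0.0493 - 0.01*-8.7042 = 0.1363
y_raw = -1.4179 - 0.01*-8.8358 = -1.3295
Step 3: Project onto [0, 1].
x_proj = clip(0.1363) = 0.1363
y_proj = clip(-1.3295) = 0.0
Step 4: Evaluate f.
f(0.1363, 0.0) = -1.1713


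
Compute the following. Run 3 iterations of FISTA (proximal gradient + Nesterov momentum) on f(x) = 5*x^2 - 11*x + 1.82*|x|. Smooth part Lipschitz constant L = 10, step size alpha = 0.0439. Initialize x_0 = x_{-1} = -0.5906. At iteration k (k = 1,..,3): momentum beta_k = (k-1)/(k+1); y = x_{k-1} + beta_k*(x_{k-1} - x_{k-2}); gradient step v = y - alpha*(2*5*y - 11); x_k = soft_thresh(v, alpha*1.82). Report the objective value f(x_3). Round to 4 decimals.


FISTA on f(x) = 5*x^2 - 11*x + 1.82*|x|
L = 10, alpha = 0.0439
Iteration 1: beta = 0.0, y = -0.5906 + 0.0*(-0.5906 + 0.5906) = -0.5906
  grad(y) = -16.906, v = y - alpha*grad = 0.1516
  prox(v) = soft_thresh(0.1516, 0.0799) = 0.0717
Iteration 2: beta = 0.3333, y = 0.0717 + 0.3333*(0.0717 + 0.5906) = 0.2924
  grad(y) = -8.0757, v = y - alpha*grad = 0.647
  prox(v) = soft_thresh(0.647, 0.0799) = 0.5671
Iteration 3: beta = 0.5, y = 0.5671 + 0.5*(0.5671 - 0.0717) = 0.8147
  grad(y) = -2.8525, v = y - alpha*grad = 0.94
  prox(v) = soft_thresh(0.94, 0.0799) = 0.8601
f(x_3) = 5*0.8601^2 - 11*0.8601 + 1.82*|0.8601| = -4.1968


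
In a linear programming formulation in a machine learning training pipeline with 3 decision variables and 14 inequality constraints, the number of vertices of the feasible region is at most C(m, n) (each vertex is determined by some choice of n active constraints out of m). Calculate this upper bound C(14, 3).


Each vertex corresponds to some choice of n active constraints out of m, so the number of vertices is at most C(m, n) = m! / (n!(m-n)!).
m = 14, n = 3
Numerator: 14 * 13 * 12
Denominator: 3! = 6
C(14, 3) = 364


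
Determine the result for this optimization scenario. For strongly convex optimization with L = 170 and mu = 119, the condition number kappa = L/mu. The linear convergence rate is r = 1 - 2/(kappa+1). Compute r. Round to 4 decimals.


Step 1: Compute the condition number.
kappa = L/mu = 170/119 = 1.4286
Step 2: Compute the convergence rate.
r = 1 - 2/(kappa + 1) = 1 - 2*mu/(L + mu) = (L - mu)/(L + mu) = 51/289 = 0.1765


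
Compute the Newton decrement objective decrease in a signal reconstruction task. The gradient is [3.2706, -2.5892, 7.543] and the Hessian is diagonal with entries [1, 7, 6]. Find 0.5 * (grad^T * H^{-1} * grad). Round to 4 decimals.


Step 1: H is diagonal, so H^(-1) * g = [3.2706, -0.3699, 1.2572].
Step 2: g^T H^(-1) g = sum_i g_i^2 / H_ii
  = (3.2706)^2/1 + (-2.5892)^2/7 + (7.543)^2/6
  = 10.6968 + 0.9577 + 9.4828 = 21.1373
Step 3: Objective decrease = 0.5 * g^T H^(-1) g = 10.5687


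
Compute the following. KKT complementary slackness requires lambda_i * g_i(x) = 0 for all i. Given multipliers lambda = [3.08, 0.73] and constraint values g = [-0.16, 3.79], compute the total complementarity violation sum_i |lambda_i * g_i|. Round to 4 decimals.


KKT complementary slackness check:
lambda_1 * g_1 = 3.08 * -0.16 = -0.4928
lambda_2 * g_2 = 0.73 * 3.79 = 2.7667
Total violation = 0.4928 + 2.7667 = 3.2595


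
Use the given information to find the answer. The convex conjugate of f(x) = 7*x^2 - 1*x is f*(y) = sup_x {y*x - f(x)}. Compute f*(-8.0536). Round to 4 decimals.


f*(y) = sup_x {y*x - a*x^2 - b*x} = sup_x {(y-b)*x - a*x^2}
FOC: (y - b) - 2a*x = 0 => x* = (y - b)/(2a)
x* = (-8.0536 + 1)/(2*7) = -0.5038
f*(-8.0536) = (y-b)^2/(4a) = (-8.0536 + 1)^2/(4*7)
= 49.7533/28 = 1.7769


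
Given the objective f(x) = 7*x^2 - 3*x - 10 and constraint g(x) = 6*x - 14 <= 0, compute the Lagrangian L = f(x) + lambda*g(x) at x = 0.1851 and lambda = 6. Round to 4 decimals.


Step 1: Evaluate f(x).
f(0.1851) = 7*0.1851^2 - 3*0.1851 - 10 = -10.3155
Step 2: Evaluate g(x).
g(0.1851) = 6*0.1851 - 14 = -12.8894
Step 3: Compute Lagrangian.
L = -10.3155 + 6*-12.8894 = -87.6519


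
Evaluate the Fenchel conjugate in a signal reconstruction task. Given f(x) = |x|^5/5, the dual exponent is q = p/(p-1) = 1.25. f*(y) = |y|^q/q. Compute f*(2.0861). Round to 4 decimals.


The conjugate exponent q satisfies 1/p + 1/q = 1.
p = 5, so q = 5/(5 - 1) = 1.25
|y|^q = 2.0861^1.25 = 2.5071
f*(2.0861) = 2.5071 / 1.25 = 2.0057


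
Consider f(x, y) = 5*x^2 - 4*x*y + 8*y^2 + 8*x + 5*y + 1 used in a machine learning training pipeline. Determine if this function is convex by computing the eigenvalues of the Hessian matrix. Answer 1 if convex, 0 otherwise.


The Hessian of f(x,y) = 5*x^2 - 4*x*y + 8*y^2 + 8*x + 5*y + 1 is:
H = [[10, -4], [-4, 16]]
Trace = 10 + 16 = 26
Determinant = 10*16 - (-4)^2 = 144
Discriminant = (26)^2 - 4*144 = 100.0
Eigenvalues: lambda_1 = 8.0, lambda_2 = 18.0
The function is convex.

1


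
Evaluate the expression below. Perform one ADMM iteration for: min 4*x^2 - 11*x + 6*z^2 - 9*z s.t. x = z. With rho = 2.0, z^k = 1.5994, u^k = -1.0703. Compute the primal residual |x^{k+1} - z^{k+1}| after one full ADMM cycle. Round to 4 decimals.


ADMM iteration with rho = 2.0, z^k = 1.5994, u^k = -1.0703
Step 1: x-update.
Minimize 4*x^2 - 11*x + (2.0/2)*(x - 1.5994 - 1.0703)^2
FOC: (2*4 + 2.0)*x = 11 + 2.0*(1.5994 + 1.0703)
x^{k+1} = 1.6339
Step 2: z-update.
Minimize 6*z^2 - 9*z + (2.0/2)*(1.6339 - z - 1.0703)^2
FOC: (2*6 + 2.0)*z = 9 + 2.0*(1.6339 - 1.0703)
z^{k+1} = 0.7234
Step 3: u-update.
u^{k+1} = -1.0703 + 1.6339 - 0.7234 = -0.1597
Step 4: Primal residual = |1.6339 - 0.7234| = 0.9106


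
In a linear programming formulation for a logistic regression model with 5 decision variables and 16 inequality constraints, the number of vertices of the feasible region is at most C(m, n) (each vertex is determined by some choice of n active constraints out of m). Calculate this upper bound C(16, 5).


Each vertex corresponds to some choice of n active constraints out of m, so the number of vertices is at most C(m, n) = m! / (n!(m-n)!).
m = 16, n = 5
Numerator: 16 * 15 * 14 * 13 * 12
Denominator: 5! = 120
C(16, 5) = 4368


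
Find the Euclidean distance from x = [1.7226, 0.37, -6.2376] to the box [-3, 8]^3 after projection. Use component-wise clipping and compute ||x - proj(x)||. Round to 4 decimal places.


Project each component onto [-3, 8].
clip(1.7226) = 1.7226, clip(0.37) = 0.37, clip(-6.2376) = -3.0
Projection = [1.7226, 0.37, -3.0]
Squared diffs: [0.0, 0.0, 10.4821]
Distance = sqrt(10.4821) = 3.2376


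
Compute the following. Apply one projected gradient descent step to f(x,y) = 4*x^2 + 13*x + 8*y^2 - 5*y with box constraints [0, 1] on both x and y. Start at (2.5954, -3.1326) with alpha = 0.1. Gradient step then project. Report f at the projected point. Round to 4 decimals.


Step 1: Compute gradient at (2.5954, -3.1326).
grad_x = 2*4*2.5954 + 13 = 33.7632
grad_y = 2*8*-3.1326 - 5 = -55.1216
Step 2: Gradient step.
x_raw = 2.5954 - 0.1*33.7632 = -0.7809
y_raw = -3.1326 - 0.1*-55.1216 = 2.3796
Step 3: Project onto [0, 1].
x_proj = clip(-0.7809) = 0.0
y_proj = clip(2.3796) = 1.0
Step 4: Evaluate f.
f(0.0, 1.0) = 3.0


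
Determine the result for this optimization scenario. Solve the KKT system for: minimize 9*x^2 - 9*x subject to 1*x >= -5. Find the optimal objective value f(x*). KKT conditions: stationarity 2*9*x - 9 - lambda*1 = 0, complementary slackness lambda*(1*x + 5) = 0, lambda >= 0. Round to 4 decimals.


Step 1: Try lambda = 0 (constraint inactive).
Stationarity: 2*9*x - 9 = 0
x* = 9/(2*9) = 0.5
Check constraint: 1*0.5 = 0.5 >= -5 -- satisfied.
Step 2: Compute optimal value.
f(x*) = 9*0.5^2 - 9*0.5 = -2.25


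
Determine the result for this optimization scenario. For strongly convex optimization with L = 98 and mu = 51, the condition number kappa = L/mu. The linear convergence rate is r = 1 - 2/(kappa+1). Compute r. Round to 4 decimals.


Step 1: Compute the condition number.
kappa = L/mu = 98/51 = 1.9216
Step 2: Compute the convergence rate.
r = 1 - 2/(kappa + 1) = 1 - 2*mu/(L + mu) = (L - mu)/(L + mu) = 47/149 = 0.3154


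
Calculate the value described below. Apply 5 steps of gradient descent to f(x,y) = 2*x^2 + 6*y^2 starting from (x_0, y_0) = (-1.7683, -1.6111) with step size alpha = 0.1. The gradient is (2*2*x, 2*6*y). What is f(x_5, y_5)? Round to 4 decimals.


Gradient descent on f(x,y) = 2*x^2 + 6*y^2.
Starting point: (-1.7683, -1.6111), alpha = 0.1
Step 1: grad_x = 2*2*-1.7683 = -7.0732, grad_y = 2*6*-1.6111 = -19.3332
  x_1 = -1.7683 - 0.1*-7.0732 = -1.061
  y_1 = -1.6111 - 0.1*-19.3332 = 0.3222
Step 2: grad_x = 2*2*-1.061 = -4.2439, grad_y = 2*6*0.3222 = 3.8666
  x_2 = -1.061 - 0.1*-4.2439 = -0.6366
  y_2 = 0.3222 - 0.1*3.8666 = -0.0644
Step 3: grad_x = 2*2*-0.6366 = -2.5464, grad_y = 2*6*-0.0644 = -0.7733
  x_3 = -0.6366 - 0.1*-2.5464 = -0.382
  y_3 = -0.0644 - 0.1*-0.7733 = 0.0129
Step 4: grad_x = 2*2*-0.382 = -1.5278, grad_y = 2*6*0.0129 = 0.1547
  x_4 = -0.382 - 0.1*-1.5278 = -0.2292
  y_4 = 0.0129 - 0.1*0.1547 = -0.0026
Step 5: grad_x = 2*2*-0.2292 = -0.9167, grad_y = 2*6*-0.0026 = -0.0309
  x_5 = -0.2292 - 0.1*-0.9167 = -0.1375
  y_5 = -0.0026 - 0.1*-0.0309 = 0.0005
f(-0.1375, 0.0005) = 2*(-0.1375)^2 + 6*0.0005^2 = 0.0378


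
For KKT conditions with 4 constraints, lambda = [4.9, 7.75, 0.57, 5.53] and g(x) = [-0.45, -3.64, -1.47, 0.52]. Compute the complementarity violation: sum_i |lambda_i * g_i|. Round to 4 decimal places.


KKT complementary slackness check:
lambda_1 * g_1 = 4.9 * -0.45 = -2.205
lambda_2 * g_2 = 7.75 * -3.64 = -28.21
lambda_3 * g_3 = 0.57 * -1.47 = -0.8379
lambda_4 * g_4 = 5.53 * 0.52 = 2.8756
Total violation = 2.205 + 28.21 + 0.8379 + 2.8756 = 34.1285


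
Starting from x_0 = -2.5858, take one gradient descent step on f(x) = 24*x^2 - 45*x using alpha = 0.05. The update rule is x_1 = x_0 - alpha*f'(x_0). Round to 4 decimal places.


We compute the gradient at x_0 and apply the update.
f'(x) = 48*x - 45
f'(-2.5858) = 48*-2.5858 - 45 = -169.1184
x_1 = -2.5858 - 0.05*-169.1184 = 5.8701


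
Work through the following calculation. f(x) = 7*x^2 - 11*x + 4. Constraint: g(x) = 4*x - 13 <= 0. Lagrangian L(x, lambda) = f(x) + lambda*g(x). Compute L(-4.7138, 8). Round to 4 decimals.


Step 1: Evaluate f(x).
f(-4.7138) = 7*(-4.7138)^2 - 11*(-4.7138) + 4 = 211.3912
Step 2: Evaluate g(x).
g(-4.7138) = 4*-4.7138 - 13 = -31.8552
Step 3: Compute Lagrangian.
L = 211.3912 + 8*-31.8552 = -43.4504


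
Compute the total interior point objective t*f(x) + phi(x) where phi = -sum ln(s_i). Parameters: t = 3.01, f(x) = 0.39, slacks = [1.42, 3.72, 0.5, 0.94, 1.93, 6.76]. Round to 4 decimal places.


Step 1: Compute log-barrier.
ln values: [0.3507, 1.3137, -0.6931, -0.0619, 0.6575, 1.911]
phi = -(0.3507 + 1.3137 - 0.6931 - 0.0619 + 0.6575 + 1.911) = -3.4779
Step 2: Compute augmented objective.
t*f(x) = 3.01*0.39 = 1.1739
Total = 1.1739 - 3.4779 = -2.304


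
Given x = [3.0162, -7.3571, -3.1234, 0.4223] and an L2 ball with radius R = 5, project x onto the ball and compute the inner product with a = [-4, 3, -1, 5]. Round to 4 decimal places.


Step 1: Compute ||x|| (intermediates to 6 decimals).
||x|| = sqrt(3.0162^2 + (-7.3571)^2 + (-3.1234)^2 + 0.4223^2) = 8.553265
Step 2: Project.
Since ||x|| > R, scale = R/||x|| = 5/8.553265 = 0.584572, proj(x) = scale * x
proj(x) = [1.763186, -4.300755, -1.825852, 0.246865]
Step 3: Dot product.
a^T * proj(x) = -4*1.763186 + 3*(-4.300755) - 1*(-1.825852) + 5*0.246865 = -16.8948


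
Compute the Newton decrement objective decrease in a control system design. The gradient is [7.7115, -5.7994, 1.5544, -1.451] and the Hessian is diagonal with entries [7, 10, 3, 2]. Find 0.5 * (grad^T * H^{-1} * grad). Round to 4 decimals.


Step 1: H is diagonal, so H^(-1) * g = [1.1016, -0.5799, 0.5181, -0.7255].
Step 2: g^T H^(-1) g = sum_i g_i^2 / H_ii
  = (7.7115)^2/7 + (-5.7994)^2/10 + (1.5544)^2/3 + (-1.451)^2/2
  = 8.4953 + 3.3633 + 0.8054 + 1.0527 = 13.7167
Step 3: Objective decrease = 0.5 * g^T H^(-1) g = 6.8584


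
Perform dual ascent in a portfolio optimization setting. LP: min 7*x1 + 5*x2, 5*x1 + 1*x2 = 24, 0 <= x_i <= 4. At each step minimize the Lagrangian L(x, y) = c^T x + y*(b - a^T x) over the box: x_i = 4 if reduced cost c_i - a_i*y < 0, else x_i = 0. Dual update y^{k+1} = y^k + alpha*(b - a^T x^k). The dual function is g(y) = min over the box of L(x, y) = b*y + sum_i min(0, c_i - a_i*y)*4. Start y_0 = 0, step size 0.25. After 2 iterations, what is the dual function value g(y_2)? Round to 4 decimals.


Dual ascent for LP: min 7*x1 + 5*x2, 5*x1 + 1*x2 = 24, 0 <= x_i <= 4
Step 1: y^k = 0.0, reduced costs: (7.0, 5.0)
  x^k = (0.0, 0.0), subgradient = b - a^T x = 24.0
  y^{k+1} = 0.0 + 0.25*24.0 = 6.0
Step 2: y^k = 6.0, reduced costs: (-23.0, -1.0)
  x^k = (4.0, 4.0), subgradient = b - a^T x = 0.0
  y^{k+1} = 6.0 + 0.25*0.0 = 6.0
Dual objective at y_2 = 6.0: reduced costs (-23.0, -1.0), box minimizer x = (4.0, 4.0)
g(y_2) = b*y + (c1 - a1*y)*x1 + (c2 - a2*y)*x2 = 24*6.0 + (-23.0)*4.0 + (-1.0)*4.0 = 144.0 - 92.0 - 4.0 = 48.0


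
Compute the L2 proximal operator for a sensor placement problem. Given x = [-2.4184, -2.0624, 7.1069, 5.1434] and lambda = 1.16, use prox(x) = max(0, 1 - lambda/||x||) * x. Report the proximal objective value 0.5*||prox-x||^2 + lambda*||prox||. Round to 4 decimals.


Step 1: Compute ||x||.
||x|| = 9.3308
Step 2: Compute scaling factor.
scale = max(0, 1 - 1.16/9.3308) = 0.8757
Step 3: prox(x) = [-2.1177, -1.806, 6.2234, 4.504]
||prox(x)|| = 8.1708
Step 4: Proximal objective.
0.5*||prox-x||^2 = 0.6728
lambda*||prox|| = 9.4781
Total = 10.151


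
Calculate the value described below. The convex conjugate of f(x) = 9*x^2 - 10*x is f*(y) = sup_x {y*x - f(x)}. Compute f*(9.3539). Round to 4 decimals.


f*(y) = sup_x {y*x - a*x^2 - b*x} = sup_x {(y-b)*x - a*x^2}
FOC: (y - b) - 2a*x = 0 => x* = (y - b)/(2a)
x* = (9.3539 + 10)/(2*9) = 1.0752
f*(9.3539) = (y-b)^2/(4a) = (9.3539 + 10)^2/(4*9)
= 374.5734/36 = 10.4048


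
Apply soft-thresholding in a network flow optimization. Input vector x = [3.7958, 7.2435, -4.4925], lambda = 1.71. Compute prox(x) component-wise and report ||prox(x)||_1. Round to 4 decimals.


Soft-thresholding with lambda = 1.71:
prox(3.7958) = sign(3.7958)*max(|3.7958| - 1.71, 0) = 2.0858
prox(7.2435) = sign(7.2435)*max(|7.2435| - 1.71, 0) = 5.5335
prox(-4.4925) = sign(-4.4925)*max(|-4.4925| - 1.71, 0) = -2.7825
prox(x) = [2.0858, 5.5335, -2.7825]
||prox(x)||_1 = 2.0858 + 5.5335 + 2.7825 = 10.4018


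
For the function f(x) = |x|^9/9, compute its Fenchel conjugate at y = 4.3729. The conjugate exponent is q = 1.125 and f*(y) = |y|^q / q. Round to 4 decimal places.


The conjugate exponent q satisfies 1/p + 1/q = 1.
p = 9, so q = 9/(9 - 1) = 1.125
|y|^q = 4.3729^1.125 = 5.2585
f*(4.3729) = 5.2585 / 1.125 = 4.6743


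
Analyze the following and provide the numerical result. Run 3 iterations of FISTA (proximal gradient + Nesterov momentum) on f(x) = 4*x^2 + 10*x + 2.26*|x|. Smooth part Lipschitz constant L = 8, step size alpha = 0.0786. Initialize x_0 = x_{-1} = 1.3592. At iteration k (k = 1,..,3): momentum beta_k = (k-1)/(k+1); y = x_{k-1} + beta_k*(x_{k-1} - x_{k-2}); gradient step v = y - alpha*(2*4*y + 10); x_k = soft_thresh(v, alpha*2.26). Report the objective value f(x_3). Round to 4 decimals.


FISTA on f(x) = 4*x^2 + 10*x + 2.26*|x|
L = 8, alpha = 0.0786
Iteration 1: beta = 0.0, y = 1.3592 + 0.0*(1.3592 - 1.3592) = 1.3592
  grad(y) = 20.8736, v = y - alpha*grad = -0.2815
  prox(v) = soft_thresh(-0.2815, 0.1776) = -0.1038
Iteration 2: beta = 0.3333, y = -0.1038 + 0.3333*(-0.1038 - 1.3592) = -0.5915
  grad(y) = 5.268, v = y - alpha*grad = -1.0056
  prox(v) = soft_thresh(-1.0056, 0.1776) = -0.8279
Iteration 3: beta = 0.5, y = -0.8279 + 0.5*(-0.8279 + 0.1038) = -1.19
  grad(y) = 0.4801, v = y - alpha*grad = -1.2277
  prox(v) = soft_thresh(-1.2277, 0.1776) = -1.0501
f(x_3) = 4*(-1.0501)^2 + 10*(-1.0501) + 2.26*|-1.0501| = -3.7169


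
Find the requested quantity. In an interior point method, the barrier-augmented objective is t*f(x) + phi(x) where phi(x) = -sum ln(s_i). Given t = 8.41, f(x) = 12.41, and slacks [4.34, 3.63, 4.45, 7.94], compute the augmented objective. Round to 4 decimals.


Step 1: Compute log-barrier.
ln values: [1.4679, 1.2892, 1.4929, 2.0719]
phi = -(1.4679 + 1.2892 + 1.4929 + 2.0719) = -6.3219
Step 2: Compute augmented objective.
t*f(x) = 8.41*12.41 = 104.3681
Total = 104.3681 - 6.3219 = 98.0462


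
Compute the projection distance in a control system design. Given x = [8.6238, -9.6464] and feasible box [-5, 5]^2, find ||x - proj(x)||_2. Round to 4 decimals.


Project each component onto [-5, 5].
clip(8.6238) = 5.0, clip(-9.6464) = -5.0
Projection = [5.0, -5.0]
Squared diffs: [13.1319, 21.589]
Distance = sqrt(34.7209) = 5.8924


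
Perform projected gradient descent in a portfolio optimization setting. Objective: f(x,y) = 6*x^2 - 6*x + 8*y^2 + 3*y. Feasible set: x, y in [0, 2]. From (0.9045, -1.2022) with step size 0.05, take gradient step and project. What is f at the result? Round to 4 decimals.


Step 1: Compute gradient at (0.9045, -1.2022).
grad_x = 2*6*0.9045 - 6 = 4.854
grad_y = 2*8*-1.2022 + 3 = -16.2352
Step 2: Gradient step.
x_raw = 0.9045 - 0.05*4.854 = 0.6618
y_raw = -1.2022 - 0.05*-16.2352 = -0.3904
Step 3: Project onto [0, 2].
x_proj = clip(0.6618) = 0.6618
y_proj = clip(-0.3904) = 0.0
Step 4: Evaluate f.
f(0.6618, 0.0) = -1.3429


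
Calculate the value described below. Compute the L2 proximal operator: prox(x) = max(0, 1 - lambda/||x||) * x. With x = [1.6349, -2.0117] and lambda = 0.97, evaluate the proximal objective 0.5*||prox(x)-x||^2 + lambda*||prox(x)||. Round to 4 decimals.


Step 1: Compute ||x||.
||x|| = 2.5923
Step 2: Compute scaling factor.
scale = max(0, 1 - 0.97/2.5923) = 0.6258
Step 3: prox(x) = [1.0231, -1.2589]
||prox(x)|| = 1.6223
Step 4: Proximal objective.
0.5*||prox-x||^2 = 0.4705
lambda*||prox|| = 1.5736
Total = 2.044


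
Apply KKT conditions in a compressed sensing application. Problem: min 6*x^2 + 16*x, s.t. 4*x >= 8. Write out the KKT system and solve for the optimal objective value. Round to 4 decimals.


Step 1: Try lambda = 0 (constraint inactive).
x_unc = -16/(2*6) = -1.3333
Check: 4*-1.3333 = -5.3332 < 8 -- violated!
Step 2: Constraint must be active: 4*x = 8
x* = 8/4 = 2.0
lambda = (2*6*2.0 + 16)/4 = 10.0
Step 3: Compute optimal value.
f(x*) = 6*2.0^2 + 16*2.0 = 56.0


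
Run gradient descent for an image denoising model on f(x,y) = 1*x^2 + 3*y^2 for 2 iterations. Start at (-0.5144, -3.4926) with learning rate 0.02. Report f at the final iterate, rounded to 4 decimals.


Gradient descent on f(x,y) = 1*x^2 + 3*y^2.
Starting point: (-0.5144, -3.4926), alpha = 0.02
Step 1: grad_x = 2*1*-0.5144 = -1.0288, grad_y = 2*3*-3.4926 = -20.9556
  x_1 = -0.5144 - 0.02*-1.0288 = -0.4938
  y_1 = -3.4926 - 0.02*-20.9556 = -3.0735
Step 2: grad_x = 2*1*-0.4938 = -0.9876, grad_y = 2*3*-3.0735 = -18.4409
  x_2 = -0.4938 - 0.02*-0.9876 = -0.4741
  y_2 = -3.0735 - 0.02*-18.4409 = -2.7047
f(-0.4741, -2.7047) = 1*(-0.4741)^2 + 3*(-2.7047)^2 = 22.1705


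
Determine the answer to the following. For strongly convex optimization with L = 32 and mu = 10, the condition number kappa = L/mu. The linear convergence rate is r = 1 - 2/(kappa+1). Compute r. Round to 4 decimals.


Step 1: Compute the condition number.
kappa = L/mu = 32/10 = 3.2
Step 2: Compute the convergence rate.
r = 1 - 2/(kappa + 1) = 1 - 2*mu/(L + mu) = (L - mu)/(L + mu) = 22/42 = 0.5238


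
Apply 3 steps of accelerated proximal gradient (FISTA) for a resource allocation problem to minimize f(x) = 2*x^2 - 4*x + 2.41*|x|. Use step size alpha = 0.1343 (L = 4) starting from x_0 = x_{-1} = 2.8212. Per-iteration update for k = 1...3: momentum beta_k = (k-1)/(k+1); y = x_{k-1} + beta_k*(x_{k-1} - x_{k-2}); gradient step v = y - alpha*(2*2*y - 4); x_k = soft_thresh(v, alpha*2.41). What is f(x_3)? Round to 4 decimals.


FISTA on f(x) = 2*x^2 - 4*x + 2.41*|x|
L = 4, alpha = 0.1343
Iteration 1: beta = 0.0, y = 2.8212 + 0.0*(2.8212 - 2.8212) = 2.8212
  grad(y) = 7.2848, v = y - alpha*grad = 1.8429
  prox(v) = soft_thresh(1.8429, 0.3237) = 1.5192
Iteration 2: beta = 0.3333, y = 1.5192 + 0.3333*(1.5192 - 2.8212) = 1.0852
  grad(y) = 0.3407, v = y - alpha*grad = 1.0394
  prox(v) = soft_thresh(1.0394, 0.3237) = 0.7158
Iteration 3: beta = 0.5, y = 0.7158 + 0.5*(0.7158 - 1.5192) = 0.314
  grad(y) = -2.7438, v = y - alpha*grad = 0.6825
  prox(v) = soft_thresh(0.6825, 0.3237) = 0.3589
f(x_3) = 2*0.3589^2 - 4*0.3589 + 2.41*|0.3589| = -0.313


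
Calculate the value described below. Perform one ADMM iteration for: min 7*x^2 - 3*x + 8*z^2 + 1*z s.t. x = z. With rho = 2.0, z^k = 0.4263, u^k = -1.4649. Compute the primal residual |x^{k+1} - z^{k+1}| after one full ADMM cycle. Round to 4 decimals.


ADMM iteration with rho = 2.0, z^k = 0.4263, u^k = -1.4649
Step 1: x-update.
Minimize 7*x^2 - 3*x + (2.0/2)*(x - 0.4263 - 1.4649)^2
FOC: (2*7 + 2.0)*x = 3 + 2.0*(0.4263 + 1.4649)
x^{k+1} = 0.4239
Step 2: z-update.
Minimize 8*z^2 + 1*z + (2.0/2)*(0.4239 - z - 1.4649)^2
FOC: (2*8 + 2.0)*z = -1 + 2.0*(0.4239 - 1.4649)
z^{k+1} = -0.1712
Step 3: u-update.
u^{k+1} = -1.4649 + 0.4239 + 0.1712 = -0.8698
Step 4: Primal residual = |0.4239 + 0.1712| = 0.5951


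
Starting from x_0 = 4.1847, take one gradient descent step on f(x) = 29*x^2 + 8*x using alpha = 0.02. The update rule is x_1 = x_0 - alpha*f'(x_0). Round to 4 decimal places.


We compute the gradient at x_0 and apply the update.
f'(x) = 58*x + 8
f'(4.1847) = 58*4.1847 + 8 = 250.7126
x_1 = 4.1847 - 0.02*250.7126 = -0.8296


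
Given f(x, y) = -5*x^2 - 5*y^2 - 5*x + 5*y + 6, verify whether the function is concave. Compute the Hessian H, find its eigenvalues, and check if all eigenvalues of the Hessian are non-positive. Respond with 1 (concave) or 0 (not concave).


The Hessian of f(x,y) = -5*x^2 - 5*y^2 - 5*x + 5*y + 6 is:
H = [[-10, 0], [0, -10]]
Trace = -10 - 10 = -20
Determinant = -10*-10 - (0)^2 = 100
Discriminant = (-20)^2 - 4*100 = 0.0
Eigenvalues: lambda_1 = -10.0, lambda_2 = -10.0
The function is concave.

1


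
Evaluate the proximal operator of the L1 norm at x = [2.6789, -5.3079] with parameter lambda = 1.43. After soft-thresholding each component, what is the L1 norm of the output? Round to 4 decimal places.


Soft-thresholding with lambda = 1.43:
prox(2.6789) = sign(2.6789)*max(|2.6789| - 1.43, 0) = 1.2489
prox(-5.3079) = sign(-5.3079)*max(|-5.3079| - 1.43, 0) = -3.8779
prox(x) = [1.2489, -3.8779]
||prox(x)||_1 = 1.2489 + 3.8779 = 5.1268


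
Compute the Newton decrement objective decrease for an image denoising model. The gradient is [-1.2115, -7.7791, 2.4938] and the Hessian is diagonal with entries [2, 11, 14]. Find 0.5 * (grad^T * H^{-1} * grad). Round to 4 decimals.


Step 1: H is diagonal, so H^(-1) * g = [-0.6058, -0.7072, 0.1781].
Step 2: g^T H^(-1) g = sum_i g_i^2 / H_ii
  = (-1.2115)^2/2 + (-7.7791)^2/11 + (2.4938)^2/14
  = 0.7339 + 5.5013 + 0.4442 = 6.6794
Step 3: Objective decrease = 0.5 * g^T H^(-1) g = 3.3397


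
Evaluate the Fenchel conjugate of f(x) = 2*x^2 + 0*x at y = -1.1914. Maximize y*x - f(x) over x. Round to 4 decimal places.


f*(y) = sup_x {y*x - a*x^2 - b*x} = sup_x {(y-b)*x - a*x^2}
FOC: (y - b) - 2a*x = 0 => x* = (y - b)/(2a)
x* = (-1.1914 - 0)/(2*2) = -0.2979
f*(-1.1914) = (y-b)^2/(4a) = (-1.1914 - 0)^2/(4*2)
= 1.4194/8 = 0.1774


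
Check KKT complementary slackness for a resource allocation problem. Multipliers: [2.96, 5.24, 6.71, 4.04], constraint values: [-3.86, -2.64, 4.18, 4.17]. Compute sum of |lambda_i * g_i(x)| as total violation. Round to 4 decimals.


KKT complementary slackness check:
lambda_1 * g_1 = 2.96 * -3.86 = -11.4256
lambda_2 * g_2 = 5.24 * -2.64 = -13.8336
lambda_3 * g_3 = 6.71 * 4.18 = 28.0478
lambda_4 * g_4 = 4.04 * 4.17 = 16.8468
Total violation = 11.4256 + 13.8336 + 28.0478 + 16.8468 = 70.1538


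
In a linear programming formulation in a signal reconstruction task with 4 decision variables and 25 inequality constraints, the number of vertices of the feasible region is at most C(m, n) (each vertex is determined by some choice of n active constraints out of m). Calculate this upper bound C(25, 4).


Each vertex corresponds to some choice of n active constraints out of m, so the number of vertices is at most C(m, n) = m! / (n!(m-n)!).
m = 25, n = 4
Numerator: 25 * 24 * 23 * 22
Denominator: 4! = 24
C(25, 4) = 12650


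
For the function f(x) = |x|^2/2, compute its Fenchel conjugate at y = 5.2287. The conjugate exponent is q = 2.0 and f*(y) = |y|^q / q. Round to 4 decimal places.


The conjugate exponent q satisfies 1/p + 1/q = 1.
p = 2, so q = 2/(2 - 1) = 2.0
|y|^q = 5.2287^2.0 = 27.3393
f*(5.2287) = 27.3393 / 2.0 = 13.6697


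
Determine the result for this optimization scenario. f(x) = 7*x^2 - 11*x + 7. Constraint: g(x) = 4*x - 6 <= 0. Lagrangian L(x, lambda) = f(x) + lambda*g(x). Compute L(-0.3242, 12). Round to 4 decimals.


Step 1: Evaluate f(x).
f(-0.3242) = 7*(-0.3242)^2 - 11*(-0.3242) + 7 = 11.3019
Step 2: Evaluate g(x).
g(-0.3242) = 4*-0.3242 - 6 = -7.2968
Step 3: Compute Lagrangian.
L = 11.3019 + 12*-7.2968 = -76.2597


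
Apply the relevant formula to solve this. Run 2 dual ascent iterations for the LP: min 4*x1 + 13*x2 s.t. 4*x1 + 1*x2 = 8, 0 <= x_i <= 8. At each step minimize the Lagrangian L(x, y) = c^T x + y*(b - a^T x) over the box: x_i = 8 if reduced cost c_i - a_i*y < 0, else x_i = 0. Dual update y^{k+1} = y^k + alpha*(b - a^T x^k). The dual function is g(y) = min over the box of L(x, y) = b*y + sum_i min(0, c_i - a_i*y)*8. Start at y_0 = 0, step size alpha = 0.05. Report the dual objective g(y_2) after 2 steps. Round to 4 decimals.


Dual ascent for LP: min 4*x1 + 13*x2, 4*x1 + 1*x2 = 8, 0 <= x_i <= 8
Step 1: y^k = 0.0, reduced costs: (4.0, 13.0)
  x^k = (0.0, 0.0), subgradient = b - a^T x = 8.0
  y^{k+1} = 0.0 + 0.05*8.0 = 0.4
Step 2: y^k = 0.4, reduced costs: (2.4, 12.6)
  x^k = (0.0, 0.0), subgradient = b - a^T x = 8.0
  y^{k+1} = 0.4 + 0.05*8.0 = 0.8
Dual objective at y_2 = 0.8: reduced costs (0.8, 12.2), box minimizer x = (0.0, 0.0)
g(y_2) = b*y + (c1 - a1*y)*x1 + (c2 - a2*y)*x2 = 8*0.8 + 0.8*0.0 + 12.2*0.0 = 6.4 + 0.0 + 0.0 = 6.4


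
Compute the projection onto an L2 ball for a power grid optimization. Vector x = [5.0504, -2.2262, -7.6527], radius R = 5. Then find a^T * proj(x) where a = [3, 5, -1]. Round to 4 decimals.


Step 1: Compute ||x|| (intermediates to 6 decimals).
||x|| = sqrt(5.0504^2 + (-2.2262)^2 + (-7.6527)^2) = 9.435376
Step 2: Project.
Since ||x|| > R, scale = R/||x|| = 5/9.435376 = 0.529921, proj(x) = scale * x
proj(x) = [2.676313, -1.17971, -4.055326]
Step 3: Dot product.
a^T * proj(x) = 3*2.676313 + 5*(-1.17971) - 1*(-4.055326) = 6.1857


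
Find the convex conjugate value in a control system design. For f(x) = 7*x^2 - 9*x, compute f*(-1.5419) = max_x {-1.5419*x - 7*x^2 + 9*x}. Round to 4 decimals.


f*(y) = sup_x {y*x - a*x^2 - b*x} = sup_x {(y-b)*x - a*x^2}
FOC: (y - b) - 2a*x = 0 => x* = (y - b)/(2a)
x* = (-1.5419 + 9)/(2*7) = 0.5327
f*(-1.5419) = (y-b)^2/(4a) = (-1.5419 + 9)^2/(4*7)
= 55.6233/28 = 1.9865


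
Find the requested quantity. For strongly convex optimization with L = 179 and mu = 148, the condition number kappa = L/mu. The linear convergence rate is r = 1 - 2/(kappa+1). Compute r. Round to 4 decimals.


Step 1: Compute the condition number.
kappa = L/mu = 179/148 = 1.2095
Step 2: Compute the convergence rate.
r = 1 - 2/(kappa + 1) = 1 - 2*mu/(L + mu) = (L - mu)/(L + mu) = 31/327 = 0.0948


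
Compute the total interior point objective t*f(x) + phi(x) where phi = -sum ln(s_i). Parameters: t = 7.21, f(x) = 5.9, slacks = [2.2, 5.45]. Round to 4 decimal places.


Step 1: Compute log-barrier.
ln values: [0.7885, 1.6956]
phi = -(0.7885 + 1.6956) = -2.4841
Step 2: Compute augmented objective.
t*f(x) = 7.21*5.9 = 42.539
Total = 42.539 - 2.4841 = 40.0549


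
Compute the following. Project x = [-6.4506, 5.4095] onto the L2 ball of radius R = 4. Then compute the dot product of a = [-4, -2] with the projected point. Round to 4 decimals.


Step 1: Compute ||x|| (intermediates to 6 decimals).
||x|| = sqrt((-6.4506)^2 + 5.4095^2) = 8.418606
Step 2: Project.
Since ||x|| > R, scale = R/||x|| = 4/8.418606 = 0.475138, proj(x) = scale * x
proj(x) = [-3.064925, 2.570259]
Step 3: Dot product.
a^T * proj(x) = -4*(-3.064925) - 2*2.570259 = 7.1192


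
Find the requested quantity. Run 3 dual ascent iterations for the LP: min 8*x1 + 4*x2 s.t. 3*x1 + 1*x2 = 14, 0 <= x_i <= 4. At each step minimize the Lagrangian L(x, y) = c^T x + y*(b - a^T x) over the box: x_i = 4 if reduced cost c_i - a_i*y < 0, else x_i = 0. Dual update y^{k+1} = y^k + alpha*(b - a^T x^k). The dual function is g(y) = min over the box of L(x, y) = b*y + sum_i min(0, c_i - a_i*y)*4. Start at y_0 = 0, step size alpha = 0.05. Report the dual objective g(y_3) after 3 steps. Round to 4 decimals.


Dual ascent for LP: min 8*x1 + 4*x2, 3*x1 + 1*x2 = 14, 0 <= x_i <= 4
Step 1: y^k = 0.0, reduced costs: (8.0, 4.0)
  x^k = (0.0, 0.0), subgradient = b - a^T x = 14.0
  y^{k+1} = 0.0 + 0.05*14.0 = 0.7
Step 2: y^k = 0.7, reduced costs: (5.9, 3.3)
  x^k = (0.0, 0.0), subgradient = b - a^T x = 14.0
  y^{k+1} = 0.7 + 0.05*14.0 = 1.4
Step 3: y^k = 1.4, reduced costs: (3.8, 2.6)
  x^k = (0.0, 0.0), subgradient = b - a^T x = 14.0
  y^{k+1} = 1.4 + 0.05*14.0 = 2.1
Dual objective at y_3 = 2.1: reduced costs (1.7, 1.9), box minimizer x = (0.0, 0.0)
g(y_3) = b*y + (c1 - a1*y)*x1 + (c2 - a2*y)*x2 = 14*2.1 + 1.7*0.0 + 1.9*0.0 = 29.4 + 0.0 + 0.0 = 29.4


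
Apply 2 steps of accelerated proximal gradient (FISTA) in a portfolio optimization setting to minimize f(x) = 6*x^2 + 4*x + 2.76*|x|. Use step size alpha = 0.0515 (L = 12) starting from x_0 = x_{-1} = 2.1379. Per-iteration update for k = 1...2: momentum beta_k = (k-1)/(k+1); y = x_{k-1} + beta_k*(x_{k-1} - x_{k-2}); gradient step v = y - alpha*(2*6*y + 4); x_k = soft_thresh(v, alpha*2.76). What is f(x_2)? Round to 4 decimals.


FISTA on f(x) = 6*x^2 + 4*x + 2.76*|x|
L = 12, alpha = 0.0515
Iteration 1: beta = 0.0, y = 2.1379 + 0.0*(2.1379 - 2.1379) = 2.1379
  grad(y) = 29.6548, v = y - alpha*grad = 0.6107
  prox(v) = soft_thresh(0.6107, 0.1421) = 0.4685
Iteration 2: beta = 0.3333, y = 0.4685 + 0.3333*(0.4685 - 2.1379) = -0.0879
  grad(y) = 2.945, v = y - alpha*grad = -0.2396
  prox(v) = soft_thresh(-0.2396, 0.1421) = -0.0974
f(x_2) = 6*(-0.0974)^2 + 4*(-0.0974) + 2.76*|-0.0974| = -0.0639
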